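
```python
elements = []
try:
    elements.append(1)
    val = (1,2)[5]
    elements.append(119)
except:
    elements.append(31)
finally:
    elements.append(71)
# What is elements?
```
[1, 31, 71]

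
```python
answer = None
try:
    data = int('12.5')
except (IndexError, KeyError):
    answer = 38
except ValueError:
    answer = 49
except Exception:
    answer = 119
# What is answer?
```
49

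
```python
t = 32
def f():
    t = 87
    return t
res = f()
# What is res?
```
87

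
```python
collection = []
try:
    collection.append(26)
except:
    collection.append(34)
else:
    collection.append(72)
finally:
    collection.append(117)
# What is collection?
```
[26, 72, 117]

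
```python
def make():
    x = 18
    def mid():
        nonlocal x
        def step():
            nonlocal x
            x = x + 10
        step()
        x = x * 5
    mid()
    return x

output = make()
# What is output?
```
140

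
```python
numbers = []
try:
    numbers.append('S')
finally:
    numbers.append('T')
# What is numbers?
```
['S', 'T']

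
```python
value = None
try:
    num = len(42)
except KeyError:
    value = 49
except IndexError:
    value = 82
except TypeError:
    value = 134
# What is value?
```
134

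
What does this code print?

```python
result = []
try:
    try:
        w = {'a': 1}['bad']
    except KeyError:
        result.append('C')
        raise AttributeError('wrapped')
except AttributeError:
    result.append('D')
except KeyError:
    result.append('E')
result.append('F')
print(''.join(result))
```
CDF

AttributeError raised and caught, original KeyError not re-raised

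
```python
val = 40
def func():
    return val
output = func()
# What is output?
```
40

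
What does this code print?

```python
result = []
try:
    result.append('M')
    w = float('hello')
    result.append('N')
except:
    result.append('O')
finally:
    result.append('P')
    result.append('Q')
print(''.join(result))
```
MOPQ

Code before exception runs, then except, then all of finally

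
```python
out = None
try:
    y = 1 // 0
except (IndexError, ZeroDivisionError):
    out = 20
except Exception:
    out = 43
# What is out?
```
20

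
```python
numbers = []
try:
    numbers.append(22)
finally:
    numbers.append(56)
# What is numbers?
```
[22, 56]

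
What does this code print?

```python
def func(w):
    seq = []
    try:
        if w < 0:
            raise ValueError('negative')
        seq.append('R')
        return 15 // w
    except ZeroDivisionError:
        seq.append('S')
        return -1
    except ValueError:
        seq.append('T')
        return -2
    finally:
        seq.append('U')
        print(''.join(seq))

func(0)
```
RSU

w=0 causes ZeroDivisionError, caught, finally prints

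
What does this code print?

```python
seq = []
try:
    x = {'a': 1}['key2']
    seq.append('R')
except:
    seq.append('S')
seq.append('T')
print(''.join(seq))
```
ST

Exception raised in try, caught by bare except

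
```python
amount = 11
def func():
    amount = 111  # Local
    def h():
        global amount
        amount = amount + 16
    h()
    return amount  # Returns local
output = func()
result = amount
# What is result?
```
27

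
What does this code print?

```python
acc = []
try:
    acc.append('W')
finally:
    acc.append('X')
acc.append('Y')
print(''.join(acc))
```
WXY

try/finally without except, no exception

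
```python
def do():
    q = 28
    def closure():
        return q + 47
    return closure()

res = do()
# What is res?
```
75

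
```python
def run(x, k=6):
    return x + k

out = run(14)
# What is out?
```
20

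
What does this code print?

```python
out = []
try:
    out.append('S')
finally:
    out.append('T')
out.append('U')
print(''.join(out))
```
STU

try/finally without except, no exception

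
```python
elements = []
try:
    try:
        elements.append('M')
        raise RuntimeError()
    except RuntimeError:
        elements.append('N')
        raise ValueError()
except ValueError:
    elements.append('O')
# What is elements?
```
['M', 'N', 'O']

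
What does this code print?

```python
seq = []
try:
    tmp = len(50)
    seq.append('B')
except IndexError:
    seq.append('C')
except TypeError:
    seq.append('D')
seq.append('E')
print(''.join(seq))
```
DE

TypeError is caught by its specific handler, not IndexError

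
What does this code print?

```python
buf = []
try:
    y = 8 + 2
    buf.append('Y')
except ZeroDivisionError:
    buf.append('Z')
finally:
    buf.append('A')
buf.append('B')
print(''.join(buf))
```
YAB

finally runs after normal execution too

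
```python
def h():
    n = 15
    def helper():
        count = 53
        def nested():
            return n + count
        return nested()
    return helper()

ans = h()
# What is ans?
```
68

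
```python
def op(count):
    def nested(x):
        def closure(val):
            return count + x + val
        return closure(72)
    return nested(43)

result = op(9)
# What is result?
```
124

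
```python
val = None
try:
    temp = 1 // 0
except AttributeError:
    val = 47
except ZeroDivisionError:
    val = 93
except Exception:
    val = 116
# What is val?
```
93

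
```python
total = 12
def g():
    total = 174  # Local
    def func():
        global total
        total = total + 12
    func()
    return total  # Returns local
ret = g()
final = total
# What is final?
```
24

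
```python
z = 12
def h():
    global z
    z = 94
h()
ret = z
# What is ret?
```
94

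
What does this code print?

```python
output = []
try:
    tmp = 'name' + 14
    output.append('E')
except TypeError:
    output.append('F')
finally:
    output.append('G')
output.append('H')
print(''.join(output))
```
FGH

finally always runs, even after exception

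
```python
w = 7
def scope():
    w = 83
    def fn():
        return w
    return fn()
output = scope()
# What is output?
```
83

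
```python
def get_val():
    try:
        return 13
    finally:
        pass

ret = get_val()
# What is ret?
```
13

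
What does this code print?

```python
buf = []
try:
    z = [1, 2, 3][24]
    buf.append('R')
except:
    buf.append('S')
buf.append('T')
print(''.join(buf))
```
ST

Exception raised in try, caught by bare except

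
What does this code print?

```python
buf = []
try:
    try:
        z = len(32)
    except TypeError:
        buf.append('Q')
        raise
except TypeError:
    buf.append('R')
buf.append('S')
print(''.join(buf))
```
QRS

raise without argument re-raises current exception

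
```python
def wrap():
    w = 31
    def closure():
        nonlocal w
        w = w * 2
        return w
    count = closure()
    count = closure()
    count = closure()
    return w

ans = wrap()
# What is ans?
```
248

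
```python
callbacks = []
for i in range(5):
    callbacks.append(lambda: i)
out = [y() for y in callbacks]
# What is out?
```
[4, 4, 4, 4, 4]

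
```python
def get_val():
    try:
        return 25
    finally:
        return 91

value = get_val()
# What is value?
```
91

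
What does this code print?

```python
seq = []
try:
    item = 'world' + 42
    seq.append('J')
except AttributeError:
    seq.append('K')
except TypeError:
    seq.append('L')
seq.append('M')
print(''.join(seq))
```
LM

TypeError is caught by its specific handler, not AttributeError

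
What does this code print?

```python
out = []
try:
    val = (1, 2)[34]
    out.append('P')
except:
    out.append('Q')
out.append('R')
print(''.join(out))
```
QR

Exception raised in try, caught by bare except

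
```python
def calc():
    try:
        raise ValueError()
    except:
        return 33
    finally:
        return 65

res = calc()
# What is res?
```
65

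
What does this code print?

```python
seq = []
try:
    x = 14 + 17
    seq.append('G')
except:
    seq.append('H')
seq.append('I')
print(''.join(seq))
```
GI

No exception, try block completes normally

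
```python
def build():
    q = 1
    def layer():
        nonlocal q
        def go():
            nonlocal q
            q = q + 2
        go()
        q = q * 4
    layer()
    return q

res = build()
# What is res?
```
12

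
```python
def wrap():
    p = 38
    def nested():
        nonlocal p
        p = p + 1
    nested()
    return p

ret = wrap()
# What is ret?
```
39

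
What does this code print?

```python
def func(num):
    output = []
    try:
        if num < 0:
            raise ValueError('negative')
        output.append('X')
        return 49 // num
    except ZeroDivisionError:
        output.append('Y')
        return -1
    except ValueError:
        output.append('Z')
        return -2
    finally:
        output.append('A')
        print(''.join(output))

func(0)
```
XYA

num=0 causes ZeroDivisionError, caught, finally prints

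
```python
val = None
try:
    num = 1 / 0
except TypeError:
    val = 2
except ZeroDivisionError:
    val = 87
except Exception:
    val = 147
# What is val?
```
87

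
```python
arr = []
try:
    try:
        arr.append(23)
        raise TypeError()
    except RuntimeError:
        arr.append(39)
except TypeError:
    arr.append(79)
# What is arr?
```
[23, 79]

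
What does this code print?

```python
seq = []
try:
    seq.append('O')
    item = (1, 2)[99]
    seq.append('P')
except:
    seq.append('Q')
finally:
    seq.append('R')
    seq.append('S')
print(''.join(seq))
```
OQRS

Code before exception runs, then except, then all of finally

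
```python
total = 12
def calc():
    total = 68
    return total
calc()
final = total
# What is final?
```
12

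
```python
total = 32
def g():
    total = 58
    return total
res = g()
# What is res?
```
58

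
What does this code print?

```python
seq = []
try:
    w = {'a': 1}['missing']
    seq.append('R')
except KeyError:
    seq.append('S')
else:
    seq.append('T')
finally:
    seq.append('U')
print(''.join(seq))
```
SU

Exception: except runs, else skipped, finally runs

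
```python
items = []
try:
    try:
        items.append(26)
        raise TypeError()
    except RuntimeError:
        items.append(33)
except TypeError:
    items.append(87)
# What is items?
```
[26, 87]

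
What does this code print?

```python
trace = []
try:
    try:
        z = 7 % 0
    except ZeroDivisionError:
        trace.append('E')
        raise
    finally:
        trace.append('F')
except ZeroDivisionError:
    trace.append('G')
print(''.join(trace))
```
EFG

finally runs before re-raised exception propagates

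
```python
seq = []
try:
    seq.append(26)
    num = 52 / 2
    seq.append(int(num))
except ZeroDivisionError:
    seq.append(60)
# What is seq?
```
[26, 26]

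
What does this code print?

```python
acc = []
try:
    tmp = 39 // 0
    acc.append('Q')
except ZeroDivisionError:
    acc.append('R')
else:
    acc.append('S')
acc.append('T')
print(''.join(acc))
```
RT

else block skipped when exception is caught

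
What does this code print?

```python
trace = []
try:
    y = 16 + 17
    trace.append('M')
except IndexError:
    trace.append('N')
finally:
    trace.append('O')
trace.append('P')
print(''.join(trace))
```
MOP

finally runs after normal execution too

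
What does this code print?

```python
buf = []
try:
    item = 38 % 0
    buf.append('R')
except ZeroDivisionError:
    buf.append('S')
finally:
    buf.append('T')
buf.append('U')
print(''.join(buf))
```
STU

finally always runs, even after exception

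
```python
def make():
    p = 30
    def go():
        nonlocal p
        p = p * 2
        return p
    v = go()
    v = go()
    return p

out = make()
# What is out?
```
120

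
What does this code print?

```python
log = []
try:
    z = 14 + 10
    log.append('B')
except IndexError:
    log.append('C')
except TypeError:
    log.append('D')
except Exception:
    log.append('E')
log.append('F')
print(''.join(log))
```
BF

No exception, try block completes normally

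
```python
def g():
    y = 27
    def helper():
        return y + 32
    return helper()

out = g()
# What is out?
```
59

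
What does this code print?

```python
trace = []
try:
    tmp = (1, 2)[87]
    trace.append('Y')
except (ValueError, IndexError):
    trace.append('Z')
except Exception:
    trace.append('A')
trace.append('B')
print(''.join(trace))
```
ZB

IndexError matches tuple containing it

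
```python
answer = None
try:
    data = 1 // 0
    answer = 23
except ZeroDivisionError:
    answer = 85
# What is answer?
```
85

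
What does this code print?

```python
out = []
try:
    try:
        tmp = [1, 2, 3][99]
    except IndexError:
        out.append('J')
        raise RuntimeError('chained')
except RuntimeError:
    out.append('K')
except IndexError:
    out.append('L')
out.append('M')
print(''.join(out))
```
JKM

RuntimeError raised and caught, original IndexError not re-raised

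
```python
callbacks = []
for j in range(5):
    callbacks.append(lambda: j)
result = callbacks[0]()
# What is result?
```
4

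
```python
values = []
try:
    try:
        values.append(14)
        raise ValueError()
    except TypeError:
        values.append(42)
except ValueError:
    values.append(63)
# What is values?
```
[14, 63]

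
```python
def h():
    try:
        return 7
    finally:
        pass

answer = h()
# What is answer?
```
7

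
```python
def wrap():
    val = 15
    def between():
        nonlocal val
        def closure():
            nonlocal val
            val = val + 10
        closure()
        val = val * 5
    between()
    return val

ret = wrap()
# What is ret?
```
125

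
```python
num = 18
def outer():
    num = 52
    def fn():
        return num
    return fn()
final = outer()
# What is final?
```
52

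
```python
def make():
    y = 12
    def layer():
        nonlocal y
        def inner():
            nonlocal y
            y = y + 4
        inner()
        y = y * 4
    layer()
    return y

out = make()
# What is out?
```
64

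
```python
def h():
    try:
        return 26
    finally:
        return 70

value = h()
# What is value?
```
70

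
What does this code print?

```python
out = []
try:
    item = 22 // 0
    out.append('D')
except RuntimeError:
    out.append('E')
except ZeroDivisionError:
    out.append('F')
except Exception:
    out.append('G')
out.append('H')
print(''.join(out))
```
FH

ZeroDivisionError matches before generic Exception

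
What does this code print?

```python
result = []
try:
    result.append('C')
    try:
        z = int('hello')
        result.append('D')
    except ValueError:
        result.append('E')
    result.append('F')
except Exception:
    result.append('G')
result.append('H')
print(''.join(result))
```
CEFH

Inner exception caught by inner handler, outer continues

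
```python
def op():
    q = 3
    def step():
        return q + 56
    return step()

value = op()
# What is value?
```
59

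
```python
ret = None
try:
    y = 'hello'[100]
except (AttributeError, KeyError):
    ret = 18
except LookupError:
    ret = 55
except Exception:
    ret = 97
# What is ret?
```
55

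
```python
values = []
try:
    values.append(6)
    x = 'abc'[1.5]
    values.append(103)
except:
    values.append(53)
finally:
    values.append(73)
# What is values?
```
[6, 53, 73]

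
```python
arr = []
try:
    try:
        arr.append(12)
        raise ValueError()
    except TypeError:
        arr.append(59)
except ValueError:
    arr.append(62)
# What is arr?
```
[12, 62]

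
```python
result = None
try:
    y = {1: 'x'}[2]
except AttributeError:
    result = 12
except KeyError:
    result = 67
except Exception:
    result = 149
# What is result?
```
67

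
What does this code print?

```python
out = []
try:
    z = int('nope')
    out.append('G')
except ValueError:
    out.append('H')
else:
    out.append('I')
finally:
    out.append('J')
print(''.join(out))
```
HJ

Exception: except runs, else skipped, finally runs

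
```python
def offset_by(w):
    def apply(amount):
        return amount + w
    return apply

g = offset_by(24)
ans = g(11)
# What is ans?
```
35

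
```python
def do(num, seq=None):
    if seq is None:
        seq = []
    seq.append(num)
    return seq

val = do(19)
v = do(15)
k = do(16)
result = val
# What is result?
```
[19]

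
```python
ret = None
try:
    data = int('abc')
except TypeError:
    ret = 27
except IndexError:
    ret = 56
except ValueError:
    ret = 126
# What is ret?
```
126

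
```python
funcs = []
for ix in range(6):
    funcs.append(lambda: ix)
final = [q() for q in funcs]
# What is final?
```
[5, 5, 5, 5, 5, 5]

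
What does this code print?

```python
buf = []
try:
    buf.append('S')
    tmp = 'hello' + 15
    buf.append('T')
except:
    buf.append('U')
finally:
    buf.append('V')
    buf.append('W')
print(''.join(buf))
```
SUVW

Code before exception runs, then except, then all of finally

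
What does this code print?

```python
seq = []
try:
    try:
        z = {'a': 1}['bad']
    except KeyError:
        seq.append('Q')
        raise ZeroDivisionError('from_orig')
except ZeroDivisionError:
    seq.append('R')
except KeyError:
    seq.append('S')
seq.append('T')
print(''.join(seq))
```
QRT

ZeroDivisionError raised and caught, original KeyError not re-raised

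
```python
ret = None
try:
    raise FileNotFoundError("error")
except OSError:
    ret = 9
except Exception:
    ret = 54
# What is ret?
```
9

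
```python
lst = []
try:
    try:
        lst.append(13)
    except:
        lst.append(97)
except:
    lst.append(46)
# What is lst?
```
[13]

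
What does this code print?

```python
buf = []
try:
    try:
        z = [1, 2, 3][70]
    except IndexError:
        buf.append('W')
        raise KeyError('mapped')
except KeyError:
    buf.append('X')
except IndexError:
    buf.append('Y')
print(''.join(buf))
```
WX

New KeyError raised, caught by outer KeyError handler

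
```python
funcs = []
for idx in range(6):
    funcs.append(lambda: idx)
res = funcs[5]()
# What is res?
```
5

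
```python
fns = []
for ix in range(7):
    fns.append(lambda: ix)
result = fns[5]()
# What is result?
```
6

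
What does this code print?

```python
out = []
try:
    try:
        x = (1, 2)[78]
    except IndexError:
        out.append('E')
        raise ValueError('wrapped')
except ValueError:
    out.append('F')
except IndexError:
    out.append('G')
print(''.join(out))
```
EF

New ValueError raised, caught by outer ValueError handler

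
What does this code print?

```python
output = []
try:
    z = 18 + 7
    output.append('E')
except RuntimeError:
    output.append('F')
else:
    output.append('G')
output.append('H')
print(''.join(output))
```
EGH

else block runs when no exception occurs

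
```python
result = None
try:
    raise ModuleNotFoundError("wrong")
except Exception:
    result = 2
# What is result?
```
2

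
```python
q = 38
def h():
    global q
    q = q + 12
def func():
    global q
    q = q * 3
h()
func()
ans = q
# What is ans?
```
150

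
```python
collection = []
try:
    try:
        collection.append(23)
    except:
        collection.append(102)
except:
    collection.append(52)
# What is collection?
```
[23]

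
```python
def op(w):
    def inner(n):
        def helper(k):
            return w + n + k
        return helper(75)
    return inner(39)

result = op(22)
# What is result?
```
136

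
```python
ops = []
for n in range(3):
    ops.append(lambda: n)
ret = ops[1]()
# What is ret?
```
2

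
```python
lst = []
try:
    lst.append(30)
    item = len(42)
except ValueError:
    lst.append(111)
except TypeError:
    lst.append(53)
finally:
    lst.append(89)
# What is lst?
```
[30, 53, 89]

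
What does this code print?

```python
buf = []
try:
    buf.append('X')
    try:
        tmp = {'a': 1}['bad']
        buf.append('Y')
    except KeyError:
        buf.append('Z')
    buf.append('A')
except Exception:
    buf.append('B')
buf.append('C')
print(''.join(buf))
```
XZAC

Inner exception caught by inner handler, outer continues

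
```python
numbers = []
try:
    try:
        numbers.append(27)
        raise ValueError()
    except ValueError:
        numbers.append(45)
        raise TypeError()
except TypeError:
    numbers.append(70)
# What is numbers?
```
[27, 45, 70]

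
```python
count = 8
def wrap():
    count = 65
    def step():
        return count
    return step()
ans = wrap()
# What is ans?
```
65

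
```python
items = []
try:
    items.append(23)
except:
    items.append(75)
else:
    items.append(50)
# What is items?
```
[23, 50]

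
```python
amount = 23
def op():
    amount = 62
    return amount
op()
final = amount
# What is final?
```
23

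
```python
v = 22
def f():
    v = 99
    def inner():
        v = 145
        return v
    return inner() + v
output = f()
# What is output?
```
244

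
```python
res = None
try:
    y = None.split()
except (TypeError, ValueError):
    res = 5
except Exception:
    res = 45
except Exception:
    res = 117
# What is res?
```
45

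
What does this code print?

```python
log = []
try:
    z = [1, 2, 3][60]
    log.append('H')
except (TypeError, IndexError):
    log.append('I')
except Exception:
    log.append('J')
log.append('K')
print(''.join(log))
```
IK

IndexError matches tuple containing it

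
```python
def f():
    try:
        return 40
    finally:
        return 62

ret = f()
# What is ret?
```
62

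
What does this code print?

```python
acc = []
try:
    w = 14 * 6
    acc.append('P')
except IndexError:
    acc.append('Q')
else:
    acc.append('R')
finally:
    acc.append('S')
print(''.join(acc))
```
PRS

else runs before finally when no exception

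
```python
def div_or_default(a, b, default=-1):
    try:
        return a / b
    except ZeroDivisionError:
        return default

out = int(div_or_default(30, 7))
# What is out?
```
4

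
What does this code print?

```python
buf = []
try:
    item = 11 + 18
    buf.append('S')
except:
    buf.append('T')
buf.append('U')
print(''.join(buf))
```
SU

No exception, try block completes normally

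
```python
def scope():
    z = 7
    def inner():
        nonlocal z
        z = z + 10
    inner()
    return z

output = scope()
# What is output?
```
17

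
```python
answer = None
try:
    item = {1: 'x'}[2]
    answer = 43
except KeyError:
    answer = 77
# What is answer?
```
77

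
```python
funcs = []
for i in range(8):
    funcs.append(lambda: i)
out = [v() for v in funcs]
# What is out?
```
[7, 7, 7, 7, 7, 7, 7, 7]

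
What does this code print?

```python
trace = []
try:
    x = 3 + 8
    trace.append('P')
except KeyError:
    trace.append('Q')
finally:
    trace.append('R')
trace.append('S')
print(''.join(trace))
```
PRS

finally runs after normal execution too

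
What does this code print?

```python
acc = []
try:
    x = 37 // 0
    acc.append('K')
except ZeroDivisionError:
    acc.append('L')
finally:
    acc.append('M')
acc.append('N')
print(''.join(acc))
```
LMN

finally always runs, even after exception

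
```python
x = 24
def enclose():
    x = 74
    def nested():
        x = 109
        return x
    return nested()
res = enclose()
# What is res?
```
109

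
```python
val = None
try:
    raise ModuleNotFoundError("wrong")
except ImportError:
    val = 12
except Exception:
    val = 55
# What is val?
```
12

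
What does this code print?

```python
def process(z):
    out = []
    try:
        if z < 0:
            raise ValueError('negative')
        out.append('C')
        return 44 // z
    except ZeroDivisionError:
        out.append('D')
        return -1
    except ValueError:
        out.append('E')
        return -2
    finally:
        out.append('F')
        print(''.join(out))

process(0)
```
CDF

z=0 causes ZeroDivisionError, caught, finally prints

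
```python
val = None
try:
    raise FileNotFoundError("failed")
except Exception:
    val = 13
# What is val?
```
13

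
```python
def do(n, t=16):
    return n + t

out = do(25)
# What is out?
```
41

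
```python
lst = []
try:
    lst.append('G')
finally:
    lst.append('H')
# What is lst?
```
['G', 'H']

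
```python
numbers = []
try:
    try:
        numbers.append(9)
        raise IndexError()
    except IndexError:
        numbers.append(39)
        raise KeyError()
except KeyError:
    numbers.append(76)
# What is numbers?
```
[9, 39, 76]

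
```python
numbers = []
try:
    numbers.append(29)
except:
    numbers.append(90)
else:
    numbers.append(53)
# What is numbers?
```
[29, 53]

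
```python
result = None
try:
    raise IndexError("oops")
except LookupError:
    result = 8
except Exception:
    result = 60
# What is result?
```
8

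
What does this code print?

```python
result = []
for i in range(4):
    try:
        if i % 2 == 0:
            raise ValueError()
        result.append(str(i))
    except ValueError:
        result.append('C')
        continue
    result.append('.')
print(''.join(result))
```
C1.C3.

continue in except skips rest of loop body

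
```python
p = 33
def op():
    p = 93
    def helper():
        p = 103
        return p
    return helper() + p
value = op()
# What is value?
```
196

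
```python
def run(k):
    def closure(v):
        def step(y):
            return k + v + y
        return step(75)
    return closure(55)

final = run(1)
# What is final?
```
131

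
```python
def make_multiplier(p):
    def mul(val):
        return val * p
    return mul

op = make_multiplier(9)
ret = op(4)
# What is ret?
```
36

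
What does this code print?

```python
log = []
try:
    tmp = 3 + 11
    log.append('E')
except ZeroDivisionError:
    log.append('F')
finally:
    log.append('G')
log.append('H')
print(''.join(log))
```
EGH

finally runs after normal execution too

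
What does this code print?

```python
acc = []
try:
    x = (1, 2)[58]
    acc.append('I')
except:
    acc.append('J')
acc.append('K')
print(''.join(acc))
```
JK

Exception raised in try, caught by bare except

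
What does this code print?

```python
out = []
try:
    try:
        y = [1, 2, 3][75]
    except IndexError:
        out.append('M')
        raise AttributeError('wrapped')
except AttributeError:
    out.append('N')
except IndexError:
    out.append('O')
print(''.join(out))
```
MN

New AttributeError raised, caught by outer AttributeError handler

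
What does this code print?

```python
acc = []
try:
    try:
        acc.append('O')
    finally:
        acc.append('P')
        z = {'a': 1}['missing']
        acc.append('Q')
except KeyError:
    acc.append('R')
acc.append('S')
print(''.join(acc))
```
OPRS

Exception in inner finally caught by outer except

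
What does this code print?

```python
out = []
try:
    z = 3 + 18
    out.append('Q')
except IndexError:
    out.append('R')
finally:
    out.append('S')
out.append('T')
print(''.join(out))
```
QST

finally runs after normal execution too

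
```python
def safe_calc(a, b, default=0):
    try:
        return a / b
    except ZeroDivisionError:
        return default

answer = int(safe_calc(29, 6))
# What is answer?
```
4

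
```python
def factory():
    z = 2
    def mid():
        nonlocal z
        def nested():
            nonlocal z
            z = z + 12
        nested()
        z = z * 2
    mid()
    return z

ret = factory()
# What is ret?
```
28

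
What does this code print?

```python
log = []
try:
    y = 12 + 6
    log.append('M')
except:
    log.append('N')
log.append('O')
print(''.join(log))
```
MO

No exception, try block completes normally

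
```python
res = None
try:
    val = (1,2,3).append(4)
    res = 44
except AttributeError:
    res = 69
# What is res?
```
69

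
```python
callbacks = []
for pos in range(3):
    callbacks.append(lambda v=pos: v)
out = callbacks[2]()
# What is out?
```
2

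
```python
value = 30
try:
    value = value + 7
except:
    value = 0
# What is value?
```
37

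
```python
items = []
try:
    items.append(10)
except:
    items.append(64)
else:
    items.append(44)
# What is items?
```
[10, 44]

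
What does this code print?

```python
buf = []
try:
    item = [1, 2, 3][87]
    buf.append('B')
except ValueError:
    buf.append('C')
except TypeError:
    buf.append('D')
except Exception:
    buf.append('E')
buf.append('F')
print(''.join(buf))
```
EF

IndexError not specifically caught, falls to Exception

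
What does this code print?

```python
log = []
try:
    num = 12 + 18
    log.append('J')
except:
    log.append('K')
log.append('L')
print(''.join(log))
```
JL

No exception, try block completes normally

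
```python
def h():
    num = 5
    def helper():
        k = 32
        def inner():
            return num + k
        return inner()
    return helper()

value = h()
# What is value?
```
37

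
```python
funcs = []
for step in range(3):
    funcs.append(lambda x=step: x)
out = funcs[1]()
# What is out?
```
1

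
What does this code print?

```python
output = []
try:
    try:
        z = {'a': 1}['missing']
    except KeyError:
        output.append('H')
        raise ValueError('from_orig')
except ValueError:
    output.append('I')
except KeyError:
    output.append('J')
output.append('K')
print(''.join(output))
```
HIK

ValueError raised and caught, original KeyError not re-raised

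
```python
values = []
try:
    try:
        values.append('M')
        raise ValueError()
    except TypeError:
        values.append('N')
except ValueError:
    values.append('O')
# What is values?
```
['M', 'O']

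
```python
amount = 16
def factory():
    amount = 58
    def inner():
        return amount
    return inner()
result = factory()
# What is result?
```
58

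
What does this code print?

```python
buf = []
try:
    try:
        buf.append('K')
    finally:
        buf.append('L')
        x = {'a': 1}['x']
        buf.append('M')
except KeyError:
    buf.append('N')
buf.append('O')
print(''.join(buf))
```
KLNO

Exception in inner finally caught by outer except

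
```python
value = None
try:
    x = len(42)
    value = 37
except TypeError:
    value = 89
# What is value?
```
89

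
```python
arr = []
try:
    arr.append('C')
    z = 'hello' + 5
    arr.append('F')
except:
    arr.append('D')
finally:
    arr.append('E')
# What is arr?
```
['C', 'D', 'E']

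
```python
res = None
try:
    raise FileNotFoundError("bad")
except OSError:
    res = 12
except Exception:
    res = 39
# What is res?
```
12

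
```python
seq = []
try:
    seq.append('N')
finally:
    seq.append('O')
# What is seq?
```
['N', 'O']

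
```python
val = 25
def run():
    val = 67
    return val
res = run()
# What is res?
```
67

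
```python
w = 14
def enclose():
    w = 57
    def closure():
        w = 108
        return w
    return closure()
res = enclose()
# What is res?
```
108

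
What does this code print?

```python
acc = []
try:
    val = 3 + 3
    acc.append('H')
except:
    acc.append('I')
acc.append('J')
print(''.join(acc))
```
HJ

No exception, try block completes normally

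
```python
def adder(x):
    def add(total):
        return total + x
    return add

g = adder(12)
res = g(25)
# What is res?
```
37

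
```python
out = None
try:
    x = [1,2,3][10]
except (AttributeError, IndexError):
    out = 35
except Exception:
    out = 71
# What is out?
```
35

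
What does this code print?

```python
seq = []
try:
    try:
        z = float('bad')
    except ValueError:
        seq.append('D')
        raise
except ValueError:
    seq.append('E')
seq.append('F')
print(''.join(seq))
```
DEF

raise without argument re-raises current exception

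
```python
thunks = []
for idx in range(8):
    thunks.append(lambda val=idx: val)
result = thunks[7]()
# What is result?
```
7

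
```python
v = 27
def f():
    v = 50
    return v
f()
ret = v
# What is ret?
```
27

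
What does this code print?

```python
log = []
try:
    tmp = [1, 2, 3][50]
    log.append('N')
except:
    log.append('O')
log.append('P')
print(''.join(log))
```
OP

Exception raised in try, caught by bare except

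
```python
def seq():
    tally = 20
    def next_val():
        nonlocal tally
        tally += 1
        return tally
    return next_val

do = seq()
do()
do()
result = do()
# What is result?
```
23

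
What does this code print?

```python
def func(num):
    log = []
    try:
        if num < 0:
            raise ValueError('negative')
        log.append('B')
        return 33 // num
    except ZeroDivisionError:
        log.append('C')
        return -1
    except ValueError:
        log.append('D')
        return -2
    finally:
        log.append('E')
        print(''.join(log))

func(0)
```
BCE

num=0 causes ZeroDivisionError, caught, finally prints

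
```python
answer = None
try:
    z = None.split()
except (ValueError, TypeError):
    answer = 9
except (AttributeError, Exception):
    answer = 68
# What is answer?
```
68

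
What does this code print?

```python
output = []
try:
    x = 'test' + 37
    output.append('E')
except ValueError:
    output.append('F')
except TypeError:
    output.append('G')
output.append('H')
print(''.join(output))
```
GH

TypeError is caught by its specific handler, not ValueError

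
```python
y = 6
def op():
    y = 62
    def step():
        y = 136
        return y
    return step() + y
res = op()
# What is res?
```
198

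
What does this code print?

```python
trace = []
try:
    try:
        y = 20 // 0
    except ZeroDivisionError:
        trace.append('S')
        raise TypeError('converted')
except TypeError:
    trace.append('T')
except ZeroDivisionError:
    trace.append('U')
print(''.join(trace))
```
ST

New TypeError raised, caught by outer TypeError handler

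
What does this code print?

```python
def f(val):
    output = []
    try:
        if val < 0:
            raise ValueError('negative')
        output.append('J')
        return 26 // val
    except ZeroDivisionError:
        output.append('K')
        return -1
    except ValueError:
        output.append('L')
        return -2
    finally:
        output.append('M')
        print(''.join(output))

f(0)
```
JKM

val=0 causes ZeroDivisionError, caught, finally prints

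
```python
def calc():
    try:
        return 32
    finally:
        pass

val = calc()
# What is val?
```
32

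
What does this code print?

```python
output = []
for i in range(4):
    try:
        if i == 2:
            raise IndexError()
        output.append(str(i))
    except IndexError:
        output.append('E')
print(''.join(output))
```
01E3

Exception on i=2 caught, loop continues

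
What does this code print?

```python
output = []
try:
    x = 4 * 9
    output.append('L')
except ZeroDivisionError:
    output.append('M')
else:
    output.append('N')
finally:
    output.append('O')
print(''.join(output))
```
LNO

else runs before finally when no exception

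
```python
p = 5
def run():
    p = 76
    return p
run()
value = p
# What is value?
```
5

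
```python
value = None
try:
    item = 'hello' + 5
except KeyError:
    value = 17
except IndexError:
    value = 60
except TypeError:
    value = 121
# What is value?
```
121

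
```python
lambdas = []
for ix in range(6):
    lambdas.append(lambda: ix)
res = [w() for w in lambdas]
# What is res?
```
[5, 5, 5, 5, 5, 5]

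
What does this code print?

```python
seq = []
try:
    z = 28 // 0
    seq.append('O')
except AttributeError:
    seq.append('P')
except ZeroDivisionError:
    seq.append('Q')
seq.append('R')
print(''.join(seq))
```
QR

ZeroDivisionError is caught by its specific handler, not AttributeError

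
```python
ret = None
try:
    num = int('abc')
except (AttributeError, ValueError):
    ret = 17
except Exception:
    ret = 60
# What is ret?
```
17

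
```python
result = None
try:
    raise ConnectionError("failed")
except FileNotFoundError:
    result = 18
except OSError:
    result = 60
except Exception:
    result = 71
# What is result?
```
60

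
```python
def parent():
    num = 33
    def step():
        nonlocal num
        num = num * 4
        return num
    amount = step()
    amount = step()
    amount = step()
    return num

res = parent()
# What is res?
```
2112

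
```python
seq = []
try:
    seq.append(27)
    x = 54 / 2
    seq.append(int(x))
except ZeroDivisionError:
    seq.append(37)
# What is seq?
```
[27, 27]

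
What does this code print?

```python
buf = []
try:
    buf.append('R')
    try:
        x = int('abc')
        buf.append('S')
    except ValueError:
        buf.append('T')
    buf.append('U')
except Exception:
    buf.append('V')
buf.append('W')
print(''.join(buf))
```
RTUW

Inner exception caught by inner handler, outer continues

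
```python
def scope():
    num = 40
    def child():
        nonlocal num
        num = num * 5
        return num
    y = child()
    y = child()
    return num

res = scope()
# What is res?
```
1000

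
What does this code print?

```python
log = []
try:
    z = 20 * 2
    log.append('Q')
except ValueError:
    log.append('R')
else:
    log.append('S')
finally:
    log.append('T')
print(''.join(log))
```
QST

else runs before finally when no exception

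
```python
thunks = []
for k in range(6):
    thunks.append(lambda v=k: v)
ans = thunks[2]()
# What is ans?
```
2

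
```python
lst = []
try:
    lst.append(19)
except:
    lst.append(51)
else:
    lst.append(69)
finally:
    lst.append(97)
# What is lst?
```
[19, 69, 97]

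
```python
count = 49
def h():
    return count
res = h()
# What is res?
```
49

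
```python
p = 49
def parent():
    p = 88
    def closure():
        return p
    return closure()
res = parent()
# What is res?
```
88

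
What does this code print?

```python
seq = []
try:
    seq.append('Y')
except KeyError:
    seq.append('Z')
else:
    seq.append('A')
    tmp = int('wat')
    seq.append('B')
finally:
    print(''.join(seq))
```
YA

Try succeeds, else appends 'A', ValueError in else is uncaught, finally prints before exception propagates ('B' never appended)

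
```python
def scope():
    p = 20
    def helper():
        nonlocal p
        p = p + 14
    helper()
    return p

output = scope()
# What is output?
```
34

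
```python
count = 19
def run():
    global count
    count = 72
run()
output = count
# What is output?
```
72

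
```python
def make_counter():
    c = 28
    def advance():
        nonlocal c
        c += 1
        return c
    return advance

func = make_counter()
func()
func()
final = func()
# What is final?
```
31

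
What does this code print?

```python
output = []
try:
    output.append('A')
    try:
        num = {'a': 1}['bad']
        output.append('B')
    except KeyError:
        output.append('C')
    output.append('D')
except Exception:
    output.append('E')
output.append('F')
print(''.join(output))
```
ACDF

Inner exception caught by inner handler, outer continues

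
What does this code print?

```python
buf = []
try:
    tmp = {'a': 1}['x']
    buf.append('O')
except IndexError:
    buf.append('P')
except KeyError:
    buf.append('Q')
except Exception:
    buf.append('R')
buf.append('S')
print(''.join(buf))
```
QS

KeyError matches before generic Exception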